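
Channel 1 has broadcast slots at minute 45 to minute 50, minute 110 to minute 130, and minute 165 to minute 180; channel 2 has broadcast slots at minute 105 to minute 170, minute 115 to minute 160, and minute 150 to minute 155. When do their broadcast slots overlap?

minute 110 to minute 130, minute 165 to minute 170

B, merged: minute 105 to minute 170.
minute 45 to minute 50 meets no B interval.
minute 110 to minute 130 ∩ B → minute 110 to minute 130.
minute 165 to minute 180 ∩ B → minute 165 to minute 170.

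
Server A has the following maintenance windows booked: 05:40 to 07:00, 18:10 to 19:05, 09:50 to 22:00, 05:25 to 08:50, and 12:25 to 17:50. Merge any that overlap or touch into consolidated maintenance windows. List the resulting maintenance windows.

05:25–08:50, 09:50–22:00

Sort by start: 05:25–08:50, 05:40–07:00, 09:50–22:00, 12:25–17:50, 18:10–19:05.
05:40–07:00 overlaps/touches 05:25–08:50 → extend to 05:25–08:50.
09:50–22:00 is disjoint → start new block.
12:25–17:50 overlaps/touches 09:50–22:00 → extend to 09:50–22:00.
18:10–19:05 overlaps/touches 09:50–22:00 → extend to 09:50–22:00.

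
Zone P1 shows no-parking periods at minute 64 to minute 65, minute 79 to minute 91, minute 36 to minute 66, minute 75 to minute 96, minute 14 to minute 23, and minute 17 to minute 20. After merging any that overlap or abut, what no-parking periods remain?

Sort by start: minute 14 to minute 23, minute 17 to minute 20, minute 36 to minute 66, minute 64 to minute 65, minute 75 to minute 96, minute 79 to minute 91.
minute 17 to minute 20 overlaps/touches minute 14 to minute 23 → extend to minute 14 to minute 23.
minute 36 to minute 66 is disjoint → start new block.
minute 64 to minute 65 overlaps/touches minute 36 to minute 66 → extend to minute 36 to minute 66.
minute 75 to minute 96 is disjoint → start new block.
minute 79 to minute 91 overlaps/touches minute 75 to minute 96 → extend to minute 75 to minute 96.

minute 14 to minute 23, minute 36 to minute 66, minute 75 to minute 96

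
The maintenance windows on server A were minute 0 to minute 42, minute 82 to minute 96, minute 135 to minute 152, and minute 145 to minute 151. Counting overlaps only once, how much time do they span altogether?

Merged: minute 0 to minute 42, minute 82 to minute 96, minute 135 to minute 152.
Lengths: 42 minutes + 14 minutes + 17 minutes = 73 minutes.

73 minutes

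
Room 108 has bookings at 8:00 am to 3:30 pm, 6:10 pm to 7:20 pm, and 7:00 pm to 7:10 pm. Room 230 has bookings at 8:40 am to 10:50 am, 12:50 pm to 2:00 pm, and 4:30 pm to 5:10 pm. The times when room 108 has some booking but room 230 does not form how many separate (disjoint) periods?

First set merges to 8:00 am–3:30 pm, 6:10 pm–7:20 pm.
A \ B = 8:00 am–8:40 am, 10:50 am–12:50 pm, 2:00 pm–3:30 pm, 6:10 pm–7:20 pm.
That is 4 disjoint pieces.

4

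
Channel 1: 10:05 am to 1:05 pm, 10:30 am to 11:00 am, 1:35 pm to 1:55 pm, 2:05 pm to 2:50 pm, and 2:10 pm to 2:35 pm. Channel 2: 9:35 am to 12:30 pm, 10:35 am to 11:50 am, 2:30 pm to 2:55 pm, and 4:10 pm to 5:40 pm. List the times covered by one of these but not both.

9:35 am–10:05 am, 12:30 pm–1:05 pm, 1:35 pm–1:55 pm, 2:05 pm–2:30 pm, 2:50 pm–2:55 pm, 4:10 pm–5:40 pm

First set merges to 10:05 am–1:05 pm, 1:35 pm–1:55 pm, 2:05 pm–2:50 pm.
Second set merges to 9:35 am–12:30 pm, 2:30 pm–2:55 pm, 4:10 pm–5:40 pm.
A but not B: 12:30 pm–1:05 pm, 1:35 pm–1:55 pm, 2:05 pm–2:30 pm.
B but not A: 9:35 am–10:05 am, 2:50 pm–2:55 pm, 4:10 pm–5:40 pm.
Combining gives A △ B.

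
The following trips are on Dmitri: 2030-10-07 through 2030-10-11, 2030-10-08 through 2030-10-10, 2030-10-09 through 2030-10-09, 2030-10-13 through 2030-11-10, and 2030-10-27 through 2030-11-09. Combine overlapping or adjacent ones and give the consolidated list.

2030-10-08 through 2030-10-10 overlaps/touches 2030-10-07 through 2030-10-11 → extend to 2030-10-07 through 2030-10-11.
2030-10-09 through 2030-10-09 overlaps/touches 2030-10-07 through 2030-10-11 → extend to 2030-10-07 through 2030-10-11.
2030-10-13 through 2030-11-10 is disjoint → start new block.
2030-10-27 through 2030-11-09 overlaps/touches 2030-10-13 through 2030-11-10 → extend to 2030-10-13 through 2030-11-10.

2030-10-07 through 2030-10-11, 2030-10-13 through 2030-11-10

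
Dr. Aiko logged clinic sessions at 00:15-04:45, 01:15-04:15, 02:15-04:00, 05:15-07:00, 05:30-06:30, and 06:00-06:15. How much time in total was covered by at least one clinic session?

6 h 15 min

Merged: 00:15–04:45, 05:15–07:00.
Lengths: 4 h 30 min + 1 h 45 min = 6 h 15 min.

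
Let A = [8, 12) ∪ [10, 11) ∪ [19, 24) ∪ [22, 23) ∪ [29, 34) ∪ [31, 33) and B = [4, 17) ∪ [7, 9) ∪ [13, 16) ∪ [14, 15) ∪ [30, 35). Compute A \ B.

A, merged: [8, 12), [19, 24), [29, 34).
B, merged: [4, 17), [30, 35).
[8, 12) lies entirely inside B → drops out.
[19, 24) is untouched.
[29, 34) with B removed leaves [29, 30).

[19, 24) ∪ [29, 30)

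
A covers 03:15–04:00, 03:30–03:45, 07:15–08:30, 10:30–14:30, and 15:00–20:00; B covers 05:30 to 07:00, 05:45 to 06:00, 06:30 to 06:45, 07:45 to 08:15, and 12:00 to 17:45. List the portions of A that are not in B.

Merge the first list: 03:15-04:00, 07:15-08:30, 10:30-14:30, 15:00-20:00.
Merge the second list: 05:30-07:00, 07:45-08:15, 12:00-17:45.
03:15-04:00 is untouched.
07:15-08:30 with B removed leaves 07:15-07:45, 08:15-08:30.
10:30-14:30 with B removed leaves 10:30-12:00.
15:00-20:00 with B removed leaves 17:45-20:00.

03:15-04:00, 07:15-07:45, 08:15-08:30, 10:30-12:00, 17:45-20:00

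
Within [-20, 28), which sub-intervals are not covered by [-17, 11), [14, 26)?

[-20, -17) ∪ [11, 14) ∪ [26, 28)

The merged coverage is [-17, 11), [14, 26).
Gaps within [-20, 28): [-20, -17), [11, 14), [26, 28).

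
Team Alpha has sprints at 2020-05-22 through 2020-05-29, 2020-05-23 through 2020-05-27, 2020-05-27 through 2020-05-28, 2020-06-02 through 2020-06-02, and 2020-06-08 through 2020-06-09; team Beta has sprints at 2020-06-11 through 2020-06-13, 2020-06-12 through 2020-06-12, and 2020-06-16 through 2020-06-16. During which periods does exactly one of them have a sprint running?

2020-05-22 through 2020-05-29, 2020-06-02 through 2020-06-02, 2020-06-08 through 2020-06-09, 2020-06-11 through 2020-06-13, 2020-06-16 through 2020-06-16

First set merges to 2020-05-22 through 2020-05-29, 2020-06-02 through 2020-06-02, 2020-06-08 through 2020-06-09.
Second set merges to 2020-06-11 through 2020-06-13, 2020-06-16 through 2020-06-16.
A but not B: 2020-05-22 through 2020-05-29, 2020-06-02 through 2020-06-02, 2020-06-08 through 2020-06-09.
B but not A: 2020-06-11 through 2020-06-13, 2020-06-16 through 2020-06-16.
Combining gives A △ B.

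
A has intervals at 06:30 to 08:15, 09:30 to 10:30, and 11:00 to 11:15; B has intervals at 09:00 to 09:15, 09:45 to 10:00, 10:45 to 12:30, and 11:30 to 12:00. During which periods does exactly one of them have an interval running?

06:30-08:15, 09:00-09:15, 09:30-09:45, 10:00-10:30, 10:45-11:00, 11:15-12:30

Merge the second list: 09:00-09:15, 09:45-10:00, 10:45-12:30.
A but not B: 06:30-08:15, 09:30-09:45, 10:00-10:30.
B but not A: 09:00-09:15, 10:45-11:00, 11:15-12:30.
Combining gives A △ B.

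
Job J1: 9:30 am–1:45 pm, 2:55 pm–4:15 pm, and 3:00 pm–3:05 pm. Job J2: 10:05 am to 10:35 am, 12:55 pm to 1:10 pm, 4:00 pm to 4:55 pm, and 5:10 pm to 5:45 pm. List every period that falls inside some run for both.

First set merges to 9:30 am–1:45 pm, 2:55 pm–4:15 pm.
9:30 am–1:45 pm ∩ B → 10:05 am–10:35 am, 12:55 pm–1:10 pm.
2:55 pm–4:15 pm ∩ B → 4:00 pm–4:15 pm.

10:05 am–10:35 am, 12:55 pm–1:10 pm, 4:00 pm–4:15 pm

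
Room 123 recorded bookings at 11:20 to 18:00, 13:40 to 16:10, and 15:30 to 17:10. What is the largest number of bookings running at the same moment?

Sweep endpoints in order; track running count of active intervals.
Peak of 3 reached at 15:30.

3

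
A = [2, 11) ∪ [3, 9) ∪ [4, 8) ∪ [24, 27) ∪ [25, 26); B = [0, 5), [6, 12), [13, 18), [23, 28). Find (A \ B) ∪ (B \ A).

[0, 2) ∪ [5, 6) ∪ [11, 12) ∪ [13, 18) ∪ [23, 24) ∪ [27, 28)

A, merged: [2, 11), [24, 27).
A but not B: [5, 6).
B but not A: [0, 2), [11, 12), [13, 18), [23, 24), [27, 28).
Combining gives A △ B.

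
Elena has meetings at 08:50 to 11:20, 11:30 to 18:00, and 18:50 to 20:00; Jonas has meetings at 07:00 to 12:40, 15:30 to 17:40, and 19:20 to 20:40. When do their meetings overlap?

08:50–11:20, 11:30–12:40, 15:30–17:40, 19:20–20:00

08:50–11:20 ∩ B → 08:50–11:20.
11:30–18:00 ∩ B → 11:30–12:40, 15:30–17:40.
18:50–20:00 ∩ B → 19:20–20:00.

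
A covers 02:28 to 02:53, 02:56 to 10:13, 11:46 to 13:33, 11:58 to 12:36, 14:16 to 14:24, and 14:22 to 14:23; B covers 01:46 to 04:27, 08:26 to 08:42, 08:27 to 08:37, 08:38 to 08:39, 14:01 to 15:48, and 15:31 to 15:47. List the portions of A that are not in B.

04:27-08:26, 08:42-10:13, 11:46-13:33

Merge the first list: 02:28-02:53, 02:56-10:13, 11:46-13:33, 14:16-14:24.
Merge the second list: 01:46-04:27, 08:26-08:42, 14:01-15:48.
02:28-02:53 lies entirely inside B → drops out.
02:56-10:13 with B removed leaves 04:27-08:26, 08:42-10:13.
11:46-13:33 is untouched.
14:16-14:24 lies entirely inside B → drops out.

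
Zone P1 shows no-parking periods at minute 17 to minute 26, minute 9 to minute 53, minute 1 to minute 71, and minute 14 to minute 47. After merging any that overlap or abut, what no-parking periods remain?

minute 1 to minute 71

Sort by start: minute 1 to minute 71, minute 9 to minute 53, minute 14 to minute 47, minute 17 to minute 26.
minute 9 to minute 53 overlaps/touches minute 1 to minute 71 → extend to minute 1 to minute 71.
minute 14 to minute 47 overlaps/touches minute 1 to minute 71 → extend to minute 1 to minute 71.
minute 17 to minute 26 overlaps/touches minute 1 to minute 71 → extend to minute 1 to minute 71.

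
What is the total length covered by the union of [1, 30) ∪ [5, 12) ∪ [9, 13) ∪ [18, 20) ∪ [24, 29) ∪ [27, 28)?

29

Merged: [1, 30).
Length: 29.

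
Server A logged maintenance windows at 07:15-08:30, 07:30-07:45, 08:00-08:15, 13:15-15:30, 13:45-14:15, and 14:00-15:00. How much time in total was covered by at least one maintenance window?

Merged: 07:15–08:30, 13:15–15:30.
Lengths: 1 h 15 min + 2 h 15 min = 3 h 30 min.

3 h 30 min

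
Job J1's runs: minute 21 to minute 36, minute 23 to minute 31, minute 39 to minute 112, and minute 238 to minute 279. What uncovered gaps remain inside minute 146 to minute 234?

minute 146 to minute 234

After merging, the occupied span is minute 21 to minute 36, minute 39 to minute 112, minute 238 to minute 279.
Gaps within minute 146 to minute 234: minute 146 to minute 234.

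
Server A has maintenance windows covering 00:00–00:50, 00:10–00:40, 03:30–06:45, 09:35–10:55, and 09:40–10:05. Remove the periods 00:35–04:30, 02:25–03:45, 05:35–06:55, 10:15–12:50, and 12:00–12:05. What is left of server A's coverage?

A, merged: 00:00–00:50, 03:30–06:45, 09:35–10:55.
B, merged: 00:35–04:30, 05:35–06:55, 10:15–12:50.
00:00–00:50 minus B → 00:00–00:35.
03:30–06:45 minus B → 04:30–05:35.
09:35–10:55 minus B → 09:35–10:15.

00:00–00:35, 04:30–05:35, 09:35–10:15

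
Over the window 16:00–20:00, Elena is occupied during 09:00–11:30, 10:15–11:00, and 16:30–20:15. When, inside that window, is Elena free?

The merged coverage is 09:00-11:30, 16:30-20:15.
Complement within 16:00-20:00: 16:00-16:30.

16:00-16:30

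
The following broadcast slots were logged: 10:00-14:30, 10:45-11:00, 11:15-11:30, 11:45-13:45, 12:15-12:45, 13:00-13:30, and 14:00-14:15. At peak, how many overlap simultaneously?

At 12:15, 3 of the intervals are simultaneously active.
No point has more.

3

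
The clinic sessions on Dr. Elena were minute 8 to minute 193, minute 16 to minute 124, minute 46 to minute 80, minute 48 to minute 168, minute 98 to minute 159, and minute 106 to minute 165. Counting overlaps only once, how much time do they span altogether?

185 minutes

Merged: minute 8 to minute 193.
Length: 185 minutes.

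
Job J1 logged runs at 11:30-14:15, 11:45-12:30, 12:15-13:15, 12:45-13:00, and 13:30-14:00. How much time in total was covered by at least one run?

2 h 45 min

Merged: 11:30–14:15.
Length: 2 h 45 min.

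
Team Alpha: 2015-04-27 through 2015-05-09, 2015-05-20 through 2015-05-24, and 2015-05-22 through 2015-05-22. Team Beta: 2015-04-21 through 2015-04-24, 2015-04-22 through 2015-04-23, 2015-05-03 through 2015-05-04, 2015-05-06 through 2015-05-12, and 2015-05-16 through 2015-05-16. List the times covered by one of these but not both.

2015-04-21 through 2015-04-24, 2015-04-27 through 2015-05-02, 2015-05-05 through 2015-05-05, 2015-05-10 through 2015-05-12, 2015-05-16 through 2015-05-16, 2015-05-20 through 2015-05-24

First set merges to 2015-04-27 through 2015-05-09, 2015-05-20 through 2015-05-24.
Second set merges to 2015-04-21 through 2015-04-24, 2015-05-03 through 2015-05-04, 2015-05-06 through 2015-05-12, 2015-05-16 through 2015-05-16.
A but not B: 2015-04-27 through 2015-05-02, 2015-05-05 through 2015-05-05, 2015-05-20 through 2015-05-24.
B but not A: 2015-04-21 through 2015-04-24, 2015-05-10 through 2015-05-12, 2015-05-16 through 2015-05-16.
Combining gives A △ B.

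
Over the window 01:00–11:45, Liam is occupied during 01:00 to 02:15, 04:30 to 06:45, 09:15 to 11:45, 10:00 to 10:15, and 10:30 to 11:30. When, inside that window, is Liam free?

02:15-04:30, 06:45-09:15

The merged coverage is 01:00-02:15, 04:30-06:45, 09:15-11:45.
Uncovered inside 01:00-11:45: 02:15-04:30, 06:45-09:15.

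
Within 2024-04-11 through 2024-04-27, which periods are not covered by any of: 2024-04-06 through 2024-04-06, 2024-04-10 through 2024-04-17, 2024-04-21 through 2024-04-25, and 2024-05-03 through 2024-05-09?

2024-04-18 through 2024-04-20, 2024-04-26 through 2024-04-27

Covered (merged): 2024-04-06 through 2024-04-06, 2024-04-10 through 2024-04-17, 2024-04-21 through 2024-04-25, 2024-05-03 through 2024-05-09.
Gaps within 2024-04-11 through 2024-04-27: 2024-04-18 through 2024-04-20, 2024-04-26 through 2024-04-27.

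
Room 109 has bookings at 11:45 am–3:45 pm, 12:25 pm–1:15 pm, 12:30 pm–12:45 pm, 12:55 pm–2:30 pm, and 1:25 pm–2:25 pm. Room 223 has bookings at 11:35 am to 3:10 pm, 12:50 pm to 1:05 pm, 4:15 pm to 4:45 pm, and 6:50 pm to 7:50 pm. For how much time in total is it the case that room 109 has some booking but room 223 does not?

35 min

First set merges to 11:45 am–3:45 pm.
Second set merges to 11:35 am–3:10 pm, 4:15 pm–4:45 pm, 6:50 pm–7:50 pm.
A \ B = 3:10 pm–3:45 pm.
Total: 35 min.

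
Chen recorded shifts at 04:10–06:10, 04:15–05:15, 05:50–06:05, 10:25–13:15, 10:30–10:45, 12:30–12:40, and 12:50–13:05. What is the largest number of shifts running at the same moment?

At 04:15, 2 of the intervals are simultaneously active.
No point has more.

2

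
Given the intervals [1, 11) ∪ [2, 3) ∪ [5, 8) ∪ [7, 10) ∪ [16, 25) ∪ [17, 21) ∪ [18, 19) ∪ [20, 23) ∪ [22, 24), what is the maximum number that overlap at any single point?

Walk the sorted start/end points keeping a running depth.
The depth first hits 3 at 7.

3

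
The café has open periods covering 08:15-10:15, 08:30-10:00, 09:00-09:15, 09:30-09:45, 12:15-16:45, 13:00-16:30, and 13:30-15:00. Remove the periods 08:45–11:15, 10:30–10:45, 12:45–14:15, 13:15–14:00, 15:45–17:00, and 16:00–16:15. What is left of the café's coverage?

A, merged: 08:15-10:15, 12:15-16:45.
B, merged: 08:45-11:15, 12:45-14:15, 15:45-17:00.
08:15-10:15 with B removed leaves 08:15-08:45.
12:15-16:45 with B removed leaves 12:15-12:45, 14:15-15:45.

08:15-08:45, 12:15-12:45, 14:15-15:45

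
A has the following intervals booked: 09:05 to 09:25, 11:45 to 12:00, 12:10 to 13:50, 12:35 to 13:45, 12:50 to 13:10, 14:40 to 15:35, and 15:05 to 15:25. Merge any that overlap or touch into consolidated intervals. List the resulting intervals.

11:45-12:00 is disjoint → start new block.
12:10-13:50 is disjoint → start new block.
12:35-13:45 overlaps/touches 12:10-13:50 → extend to 12:10-13:50.
12:50-13:10 overlaps/touches 12:10-13:50 → extend to 12:10-13:50.
14:40-15:35 is disjoint → start new block.
15:05-15:25 overlaps/touches 14:40-15:35 → extend to 14:40-15:35.

09:05-09:25, 11:45-12:00, 12:10-13:50, 14:40-15:35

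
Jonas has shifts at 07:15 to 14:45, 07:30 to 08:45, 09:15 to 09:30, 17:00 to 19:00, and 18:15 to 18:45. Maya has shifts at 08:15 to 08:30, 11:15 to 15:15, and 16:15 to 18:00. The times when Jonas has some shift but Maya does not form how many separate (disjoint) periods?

First set merges to 07:15–14:45, 17:00–19:00.
A \ B = 07:15–08:15, 08:30–11:15, 18:00–19:00.
That is 3 disjoint pieces.

3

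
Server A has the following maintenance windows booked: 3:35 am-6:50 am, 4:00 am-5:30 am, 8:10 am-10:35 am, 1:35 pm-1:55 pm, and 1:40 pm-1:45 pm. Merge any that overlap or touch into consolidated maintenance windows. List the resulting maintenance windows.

4:00 am–5:30 am overlaps/touches 3:35 am–6:50 am → extend to 3:35 am–6:50 am.
8:10 am–10:35 am is disjoint → start new block.
1:35 pm–1:55 pm is disjoint → start new block.
1:40 pm–1:45 pm overlaps/touches 1:35 pm–1:55 pm → extend to 1:35 pm–1:55 pm.

3:35 am–6:50 am, 8:10 am–10:35 am, 1:35 pm–1:55 pm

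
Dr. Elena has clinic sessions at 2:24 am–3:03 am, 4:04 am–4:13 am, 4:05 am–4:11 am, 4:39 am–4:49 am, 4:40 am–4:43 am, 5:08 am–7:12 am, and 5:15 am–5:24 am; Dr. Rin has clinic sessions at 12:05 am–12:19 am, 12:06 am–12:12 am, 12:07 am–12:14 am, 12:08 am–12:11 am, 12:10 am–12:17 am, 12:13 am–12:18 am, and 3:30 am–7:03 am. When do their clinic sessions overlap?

4:04 am-4:13 am, 4:39 am-4:49 am, 5:08 am-7:03 am

Merge the first list: 2:24 am-3:03 am, 4:04 am-4:13 am, 4:39 am-4:49 am, 5:08 am-7:12 am.
Merge the second list: 12:05 am-12:19 am, 3:30 am-7:03 am.
2:24 am-3:03 am: no overlap with the second set.
4:04 am-4:13 am meets the second set on 4:04 am-4:13 am.
4:39 am-4:49 am meets the second set on 4:39 am-4:49 am.
5:08 am-7:12 am meets the second set on 5:08 am-7:03 am.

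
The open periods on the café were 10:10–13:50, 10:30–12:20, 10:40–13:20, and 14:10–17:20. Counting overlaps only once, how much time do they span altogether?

6 h 50 min

Merged: 10:10–13:50, 14:10–17:20.
Lengths: 3 h 40 min + 3 h 10 min = 6 h 50 min.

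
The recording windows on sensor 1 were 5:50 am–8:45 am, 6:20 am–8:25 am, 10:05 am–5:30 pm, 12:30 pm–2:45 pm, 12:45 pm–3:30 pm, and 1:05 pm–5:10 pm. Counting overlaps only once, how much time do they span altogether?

Merged: 5:50 am-8:45 am, 10:05 am-5:30 pm.
Lengths: 2 h 55 min + 7 h 25 min = 10 h 20 min.

10 h 20 min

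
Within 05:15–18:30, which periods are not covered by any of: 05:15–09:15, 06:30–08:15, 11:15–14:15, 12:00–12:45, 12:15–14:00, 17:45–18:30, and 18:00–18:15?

09:15–11:15, 14:15–17:45

After merging, the occupied span is 05:15–09:15, 11:15–14:15, 17:45–18:30.
Gaps within 05:15–18:30: 09:15–11:15, 14:15–17:45.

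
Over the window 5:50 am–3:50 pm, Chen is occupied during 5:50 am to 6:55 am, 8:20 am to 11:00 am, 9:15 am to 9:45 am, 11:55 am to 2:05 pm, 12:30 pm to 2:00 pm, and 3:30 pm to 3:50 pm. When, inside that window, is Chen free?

6:55 am-8:20 am, 11:00 am-11:55 am, 2:05 pm-3:30 pm

The merged coverage is 5:50 am-6:55 am, 8:20 am-11:00 am, 11:55 am-2:05 pm, 3:30 pm-3:50 pm.
Gaps within 5:50 am-3:50 pm: 6:55 am-8:20 am, 11:00 am-11:55 am, 2:05 pm-3:30 pm.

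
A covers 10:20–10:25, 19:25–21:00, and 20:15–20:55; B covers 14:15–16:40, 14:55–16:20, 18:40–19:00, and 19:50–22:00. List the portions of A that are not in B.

Merge the first list: 10:20–10:25, 19:25–21:00.
Merge the second list: 14:15–16:40, 18:40–19:00, 19:50–22:00.
10:20–10:25 is untouched.
19:25–21:00 with B removed leaves 19:25–19:50.

10:20–10:25, 19:25–19:50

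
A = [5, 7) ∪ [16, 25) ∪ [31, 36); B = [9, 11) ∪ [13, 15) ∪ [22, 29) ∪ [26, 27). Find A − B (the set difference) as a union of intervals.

[5, 7) ∪ [16, 22) ∪ [31, 36)

Second set merges to [9, 11), [13, 15), [22, 29).
[5, 7): no B overlap → unchanged.
[16, 25) minus B → [16, 22).
[31, 36): no B overlap → unchanged.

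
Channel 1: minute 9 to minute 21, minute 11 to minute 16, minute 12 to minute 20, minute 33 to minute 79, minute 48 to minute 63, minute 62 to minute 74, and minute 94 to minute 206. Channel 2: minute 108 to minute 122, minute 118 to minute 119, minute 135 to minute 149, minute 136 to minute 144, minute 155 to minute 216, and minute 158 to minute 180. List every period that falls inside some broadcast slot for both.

minute 108 to minute 122, minute 135 to minute 149, minute 155 to minute 206

Merge the first list: minute 9 to minute 21, minute 33 to minute 79, minute 94 to minute 206.
Merge the second list: minute 108 to minute 122, minute 135 to minute 149, minute 155 to minute 216.
minute 9 to minute 21 meets no B interval.
minute 33 to minute 79 meets no B interval.
minute 94 to minute 206 ∩ B → minute 108 to minute 122, minute 135 to minute 149, minute 155 to minute 206.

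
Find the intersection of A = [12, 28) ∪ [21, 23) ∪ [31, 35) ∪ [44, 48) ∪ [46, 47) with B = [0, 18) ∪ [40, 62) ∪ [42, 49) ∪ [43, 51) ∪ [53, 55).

A, merged: [12, 28), [31, 35), [44, 48).
B, merged: [0, 18), [40, 62).
[12, 28) meets the second set on [12, 18).
[31, 35): no overlap with the second set.
[44, 48) meets the second set on [44, 48).

[12, 18) ∪ [44, 48)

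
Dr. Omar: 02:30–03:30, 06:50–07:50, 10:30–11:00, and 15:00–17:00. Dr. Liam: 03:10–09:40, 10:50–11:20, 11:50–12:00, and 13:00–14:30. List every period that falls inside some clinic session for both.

02:30-03:30 meets the second set on 03:10-03:30.
06:50-07:50 meets the second set on 06:50-07:50.
10:30-11:00 meets the second set on 10:50-11:00.
15:00-17:00: no overlap with the second set.

03:10-03:30, 06:50-07:50, 10:50-11:00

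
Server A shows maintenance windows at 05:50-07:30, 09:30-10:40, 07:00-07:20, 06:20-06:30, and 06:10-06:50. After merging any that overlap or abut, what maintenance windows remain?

Sort by start: 05:50–07:30, 06:10–06:50, 06:20–06:30, 07:00–07:20, 09:30–10:40.
06:10–06:50 overlaps/touches 05:50–07:30 → extend to 05:50–07:30.
06:20–06:30 overlaps/touches 05:50–07:30 → extend to 05:50–07:30.
07:00–07:20 overlaps/touches 05:50–07:30 → extend to 05:50–07:30.
09:30–10:40 is disjoint → start new block.

05:50–07:30, 09:30–10:40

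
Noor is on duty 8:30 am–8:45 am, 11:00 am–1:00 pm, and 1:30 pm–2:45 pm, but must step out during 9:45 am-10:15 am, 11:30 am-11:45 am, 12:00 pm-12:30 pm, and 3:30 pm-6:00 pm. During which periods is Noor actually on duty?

8:30 am-8:45 am, 11:00 am-11:30 am, 11:45 am-12:00 pm, 12:30 pm-1:00 pm, 1:30 pm-2:45 pm

8:30 am-8:45 am: nothing removed.
11:00 am-1:00 pm \ B = 11:00 am-11:30 am, 11:45 am-12:00 pm, 12:30 pm-1:00 pm.
1:30 pm-2:45 pm: nothing removed.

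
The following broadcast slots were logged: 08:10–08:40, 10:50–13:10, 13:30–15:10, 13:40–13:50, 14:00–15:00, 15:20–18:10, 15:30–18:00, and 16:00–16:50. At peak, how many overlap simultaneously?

3

Sweep endpoints in order; track running count of active intervals.
Peak of 3 reached at 16:00.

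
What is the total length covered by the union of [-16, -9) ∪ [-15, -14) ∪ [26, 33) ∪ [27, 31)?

Merged: [-16, -9), [26, 33).
Lengths: 7 + 7 = 14.

14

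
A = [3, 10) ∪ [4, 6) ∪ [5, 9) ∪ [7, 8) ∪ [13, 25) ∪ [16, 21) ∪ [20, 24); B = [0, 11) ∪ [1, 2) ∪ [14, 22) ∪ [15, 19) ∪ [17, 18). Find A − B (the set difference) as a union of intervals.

[13, 14) ∪ [22, 25)

First set merges to [3, 10), [13, 25).
Second set merges to [0, 11), [14, 22).
[3, 10): entirely removed.
[13, 25) \ B = [13, 14), [22, 25).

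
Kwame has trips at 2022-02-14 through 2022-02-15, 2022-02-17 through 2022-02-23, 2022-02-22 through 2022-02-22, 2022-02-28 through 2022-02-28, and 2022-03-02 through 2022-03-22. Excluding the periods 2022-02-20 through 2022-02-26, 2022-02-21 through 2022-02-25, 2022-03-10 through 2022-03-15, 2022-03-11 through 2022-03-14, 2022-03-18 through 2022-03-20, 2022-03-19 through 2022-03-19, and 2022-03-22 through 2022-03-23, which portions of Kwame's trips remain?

2022-02-14 through 2022-02-15, 2022-02-17 through 2022-02-19, 2022-02-28 through 2022-02-28, 2022-03-02 through 2022-03-09, 2022-03-16 through 2022-03-17, 2022-03-21 through 2022-03-21

Merge the first list: 2022-02-14 through 2022-02-15, 2022-02-17 through 2022-02-23, 2022-02-28 through 2022-02-28, 2022-03-02 through 2022-03-22.
Merge the second list: 2022-02-20 through 2022-02-26, 2022-03-10 through 2022-03-15, 2022-03-18 through 2022-03-20, 2022-03-22 through 2022-03-23.
2022-02-14 through 2022-02-15: nothing removed.
2022-02-17 through 2022-02-23 \ B = 2022-02-17 through 2022-02-19.
2022-02-28 through 2022-02-28: nothing removed.
2022-03-02 through 2022-03-22 \ B = 2022-03-02 through 2022-03-09, 2022-03-16 through 2022-03-17, 2022-03-21 through 2022-03-21.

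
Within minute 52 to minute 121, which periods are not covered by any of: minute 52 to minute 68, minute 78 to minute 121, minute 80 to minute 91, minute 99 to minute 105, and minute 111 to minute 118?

Covered (merged): minute 52 to minute 68, minute 78 to minute 121.
Gaps within minute 52 to minute 121: minute 68 to minute 78.

minute 68 to minute 78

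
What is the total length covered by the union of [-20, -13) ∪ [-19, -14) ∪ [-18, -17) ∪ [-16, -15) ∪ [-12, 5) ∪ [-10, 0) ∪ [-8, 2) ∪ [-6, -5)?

Merged: [-20, -13), [-12, 5).
Lengths: 7 + 17 = 24.

24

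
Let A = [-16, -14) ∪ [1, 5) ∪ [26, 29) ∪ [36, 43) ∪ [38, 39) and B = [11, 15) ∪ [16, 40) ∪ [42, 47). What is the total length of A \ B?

Merge the first list: [-16, -14), [1, 5), [26, 29), [36, 43).
A \ B = [-16, -14), [1, 5), [40, 42).
Total: 2 + 4 + 2 = 8.

8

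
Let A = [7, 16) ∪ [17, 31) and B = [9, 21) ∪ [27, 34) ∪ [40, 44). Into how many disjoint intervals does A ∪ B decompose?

A ∪ B = [7, 34), [40, 44).
That is 2 disjoint pieces.

2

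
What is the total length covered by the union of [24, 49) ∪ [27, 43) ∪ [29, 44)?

25

Merged: [24, 49).
Length: 25.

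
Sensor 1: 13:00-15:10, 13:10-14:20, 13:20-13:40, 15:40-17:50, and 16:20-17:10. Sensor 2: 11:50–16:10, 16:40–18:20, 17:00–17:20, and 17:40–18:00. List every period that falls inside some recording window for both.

A, merged: 13:00–15:10, 15:40–17:50.
B, merged: 11:50–16:10, 16:40–18:20.
13:00–15:10 meets the second set on 13:00–15:10.
15:40–17:50 meets the second set on 15:40–16:10, 16:40–17:50.

13:00–15:10, 15:40–16:10, 16:40–17:50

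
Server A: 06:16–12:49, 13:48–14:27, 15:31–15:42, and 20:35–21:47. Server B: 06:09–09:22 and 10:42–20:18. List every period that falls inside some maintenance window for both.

06:16-09:22, 10:42-12:49, 13:48-14:27, 15:31-15:42

06:16-12:49 ∩ B → 06:16-09:22, 10:42-12:49.
13:48-14:27 ∩ B → 13:48-14:27.
15:31-15:42 ∩ B → 15:31-15:42.
20:35-21:47 meets no B interval.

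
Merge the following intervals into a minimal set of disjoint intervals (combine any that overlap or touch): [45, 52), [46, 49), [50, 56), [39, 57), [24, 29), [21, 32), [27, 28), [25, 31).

[21, 32) ∪ [39, 57)

Sort by start: [21, 32), [24, 29), [25, 31), [27, 28), [39, 57), [45, 52), [46, 49), [50, 56).
[24, 29) overlaps/touches [21, 32) → extend to [21, 32).
[25, 31) overlaps/touches [21, 32) → extend to [21, 32).
[27, 28) overlaps/touches [21, 32) → extend to [21, 32).
[39, 57) is disjoint → start new block.
[45, 52) overlaps/touches [39, 57) → extend to [39, 57).
[46, 49) overlaps/touches [39, 57) → extend to [39, 57).
[50, 56) overlaps/touches [39, 57) → extend to [39, 57).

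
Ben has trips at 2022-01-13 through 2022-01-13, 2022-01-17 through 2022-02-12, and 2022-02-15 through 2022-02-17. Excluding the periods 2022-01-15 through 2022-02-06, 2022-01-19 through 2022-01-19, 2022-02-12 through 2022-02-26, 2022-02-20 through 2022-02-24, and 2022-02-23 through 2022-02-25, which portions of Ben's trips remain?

2022-01-13 through 2022-01-13, 2022-02-07 through 2022-02-11

Merge the second list: 2022-01-15 through 2022-02-06, 2022-02-12 through 2022-02-26.
2022-01-13 through 2022-01-13 is untouched.
2022-01-17 through 2022-02-12 with B removed leaves 2022-02-07 through 2022-02-11.
2022-02-15 through 2022-02-17 lies entirely inside B → drops out.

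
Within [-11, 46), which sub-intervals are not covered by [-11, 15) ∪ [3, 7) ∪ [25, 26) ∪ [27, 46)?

[15, 25) ∪ [26, 27)

Covered (merged): [-11, 15), [25, 26), [27, 46).
Gaps within [-11, 46): [15, 25), [26, 27).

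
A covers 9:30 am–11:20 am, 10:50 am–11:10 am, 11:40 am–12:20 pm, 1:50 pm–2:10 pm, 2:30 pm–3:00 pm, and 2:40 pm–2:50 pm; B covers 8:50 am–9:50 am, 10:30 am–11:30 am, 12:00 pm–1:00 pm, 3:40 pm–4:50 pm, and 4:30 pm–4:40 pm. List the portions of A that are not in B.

First set merges to 9:30 am-11:20 am, 11:40 am-12:20 pm, 1:50 pm-2:10 pm, 2:30 pm-3:00 pm.
Second set merges to 8:50 am-9:50 am, 10:30 am-11:30 am, 12:00 pm-1:00 pm, 3:40 pm-4:50 pm.
9:30 am-11:20 am \ B = 9:50 am-10:30 am.
11:40 am-12:20 pm \ B = 11:40 am-12:00 pm.
1:50 pm-2:10 pm: nothing removed.
2:30 pm-3:00 pm: nothing removed.

9:50 am-10:30 am, 11:40 am-12:00 pm, 1:50 pm-2:10 pm, 2:30 pm-3:00 pm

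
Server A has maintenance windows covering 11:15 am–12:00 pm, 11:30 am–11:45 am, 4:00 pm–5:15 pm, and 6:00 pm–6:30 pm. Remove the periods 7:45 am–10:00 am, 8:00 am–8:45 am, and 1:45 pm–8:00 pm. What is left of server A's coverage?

11:15 am–12:00 pm

Merge the first list: 11:15 am–12:00 pm, 4:00 pm–5:15 pm, 6:00 pm–6:30 pm.
Merge the second list: 7:45 am–10:00 am, 1:45 pm–8:00 pm.
11:15 am–12:00 pm: nothing removed.
4:00 pm–5:15 pm: entirely removed.
6:00 pm–6:30 pm: entirely removed.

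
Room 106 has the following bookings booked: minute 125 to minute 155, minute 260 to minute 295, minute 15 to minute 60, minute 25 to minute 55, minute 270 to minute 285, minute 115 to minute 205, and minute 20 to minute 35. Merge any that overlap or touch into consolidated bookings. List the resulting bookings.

Sort by start: minute 15 to minute 60, minute 20 to minute 35, minute 25 to minute 55, minute 115 to minute 205, minute 125 to minute 155, minute 260 to minute 295, minute 270 to minute 285.
minute 20 to minute 35 overlaps/touches minute 15 to minute 60 → extend to minute 15 to minute 60.
minute 25 to minute 55 overlaps/touches minute 15 to minute 60 → extend to minute 15 to minute 60.
minute 115 to minute 205 is disjoint → start new block.
minute 125 to minute 155 overlaps/touches minute 115 to minute 205 → extend to minute 115 to minute 205.
minute 260 to minute 295 is disjoint → start new block.
minute 270 to minute 285 overlaps/touches minute 260 to minute 295 → extend to minute 260 to minute 295.

minute 15 to minute 60, minute 115 to minute 205, minute 260 to minute 295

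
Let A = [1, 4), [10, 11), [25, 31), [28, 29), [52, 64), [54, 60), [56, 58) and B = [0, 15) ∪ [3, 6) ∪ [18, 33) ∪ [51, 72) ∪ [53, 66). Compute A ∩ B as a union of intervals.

[1, 4) ∪ [10, 11) ∪ [25, 31) ∪ [52, 64)

First set merges to [1, 4), [10, 11), [25, 31), [52, 64).
Second set merges to [0, 15), [18, 33), [51, 72).
[1, 4) ∩ B → [1, 4).
[10, 11) ∩ B → [10, 11).
[25, 31) ∩ B → [25, 31).
[52, 64) ∩ B → [52, 64).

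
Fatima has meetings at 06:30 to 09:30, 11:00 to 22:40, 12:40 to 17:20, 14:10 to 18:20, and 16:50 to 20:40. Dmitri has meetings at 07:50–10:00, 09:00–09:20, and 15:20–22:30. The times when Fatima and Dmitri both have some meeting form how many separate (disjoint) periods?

First set merges to 06:30-09:30, 11:00-22:40.
Second set merges to 07:50-10:00, 15:20-22:30.
A ∩ B = 07:50-09:30, 15:20-22:30.
That is 2 disjoint pieces.

2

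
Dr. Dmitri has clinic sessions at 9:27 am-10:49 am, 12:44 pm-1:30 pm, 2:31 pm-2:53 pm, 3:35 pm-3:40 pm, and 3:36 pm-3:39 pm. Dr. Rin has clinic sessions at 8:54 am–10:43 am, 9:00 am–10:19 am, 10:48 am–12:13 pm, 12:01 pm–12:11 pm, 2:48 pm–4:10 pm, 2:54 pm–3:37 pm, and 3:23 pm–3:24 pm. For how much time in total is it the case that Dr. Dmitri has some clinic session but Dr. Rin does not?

First set merges to 9:27 am–10:49 am, 12:44 pm–1:30 pm, 2:31 pm–2:53 pm, 3:35 pm–3:40 pm.
Second set merges to 8:54 am–10:43 am, 10:48 am–12:13 pm, 2:48 pm–4:10 pm.
A \ B = 10:43 am–10:48 am, 12:44 pm–1:30 pm, 2:31 pm–2:48 pm.
Total: 5 min + 46 min + 17 min = 1 h 8 min.

1 h 8 min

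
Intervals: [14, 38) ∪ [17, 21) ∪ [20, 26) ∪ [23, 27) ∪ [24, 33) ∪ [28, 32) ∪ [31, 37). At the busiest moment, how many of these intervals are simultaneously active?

4

At 24, 4 of the intervals are simultaneously active.
No point has more.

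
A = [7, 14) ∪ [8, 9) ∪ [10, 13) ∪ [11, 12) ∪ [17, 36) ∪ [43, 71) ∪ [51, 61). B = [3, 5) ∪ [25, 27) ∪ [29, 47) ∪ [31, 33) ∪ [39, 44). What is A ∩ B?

A, merged: [7, 14), [17, 36), [43, 71).
B, merged: [3, 5), [25, 27), [29, 47).
[7, 14) falls entirely outside B.
[17, 36) overlaps B on [25, 27), [29, 36).
[43, 71) overlaps B on [43, 47).

[25, 27) ∪ [29, 36) ∪ [43, 47)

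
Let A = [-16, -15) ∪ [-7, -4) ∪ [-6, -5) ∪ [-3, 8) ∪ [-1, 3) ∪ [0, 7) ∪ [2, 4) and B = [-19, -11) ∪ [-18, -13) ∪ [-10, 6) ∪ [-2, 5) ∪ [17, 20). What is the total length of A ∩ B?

A, merged: [-16, -15), [-7, -4), [-3, 8).
B, merged: [-19, -11), [-10, 6), [17, 20).
A ∩ B = [-16, -15), [-7, -4), [-3, 6).
Total: 1 + 3 + 9 = 13.

13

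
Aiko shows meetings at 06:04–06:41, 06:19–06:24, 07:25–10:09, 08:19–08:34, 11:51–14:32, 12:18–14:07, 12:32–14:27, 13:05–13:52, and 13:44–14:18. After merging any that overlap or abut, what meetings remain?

06:04–06:41, 07:25–10:09, 11:51–14:32

06:19–06:24 overlaps/touches 06:04–06:41 → extend to 06:04–06:41.
07:25–10:09 is disjoint → start new block.
08:19–08:34 overlaps/touches 07:25–10:09 → extend to 07:25–10:09.
11:51–14:32 is disjoint → start new block.
12:18–14:07 overlaps/touches 11:51–14:32 → extend to 11:51–14:32.
12:32–14:27 overlaps/touches 11:51–14:32 → extend to 11:51–14:32.
13:05–13:52 overlaps/touches 11:51–14:32 → extend to 11:51–14:32.
13:44–14:18 overlaps/touches 11:51–14:32 → extend to 11:51–14:32.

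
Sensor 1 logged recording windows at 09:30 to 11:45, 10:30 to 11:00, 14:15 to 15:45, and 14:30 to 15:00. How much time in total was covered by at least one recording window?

Merged: 09:30–11:45, 14:15–15:45.
Lengths: 2 h 15 min + 1 h 30 min = 3 h 45 min.

3 h 45 min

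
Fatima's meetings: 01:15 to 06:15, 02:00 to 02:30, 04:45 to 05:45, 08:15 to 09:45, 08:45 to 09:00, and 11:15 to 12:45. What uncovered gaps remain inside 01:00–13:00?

After merging, the occupied span is 01:15–06:15, 08:15–09:45, 11:15–12:45.
Uncovered inside 01:00–13:00: 01:00–01:15, 06:15–08:15, 09:45–11:15, 12:45–13:00.

01:00–01:15, 06:15–08:15, 09:45–11:15, 12:45–13:00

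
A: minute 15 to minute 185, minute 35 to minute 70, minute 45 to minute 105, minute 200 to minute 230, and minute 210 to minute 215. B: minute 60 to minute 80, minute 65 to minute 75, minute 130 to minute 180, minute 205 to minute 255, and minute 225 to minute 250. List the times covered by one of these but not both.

First set merges to minute 15 to minute 185, minute 200 to minute 230.
Second set merges to minute 60 to minute 80, minute 130 to minute 180, minute 205 to minute 255.
A \ B = minute 15 to minute 60, minute 80 to minute 130, minute 180 to minute 185, minute 200 to minute 205.
B \ A = minute 230 to minute 255.
Union of the two gives the symmetric difference.

minute 15 to minute 60, minute 80 to minute 130, minute 180 to minute 185, minute 200 to minute 205, minute 230 to minute 255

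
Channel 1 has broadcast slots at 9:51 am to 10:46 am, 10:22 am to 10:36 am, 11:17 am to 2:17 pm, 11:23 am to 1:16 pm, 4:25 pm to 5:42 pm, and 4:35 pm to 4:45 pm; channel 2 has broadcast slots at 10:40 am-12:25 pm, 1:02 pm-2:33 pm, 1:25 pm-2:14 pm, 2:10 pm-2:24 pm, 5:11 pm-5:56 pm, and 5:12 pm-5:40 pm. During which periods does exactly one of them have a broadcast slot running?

9:51 am–10:40 am, 10:46 am–11:17 am, 12:25 pm–1:02 pm, 2:17 pm–2:33 pm, 4:25 pm–5:11 pm, 5:42 pm–5:56 pm

A, merged: 9:51 am–10:46 am, 11:17 am–2:17 pm, 4:25 pm–5:42 pm.
B, merged: 10:40 am–12:25 pm, 1:02 pm–2:33 pm, 5:11 pm–5:56 pm.
A \ B = 9:51 am–10:40 am, 12:25 pm–1:02 pm, 4:25 pm–5:11 pm.
B \ A = 10:46 am–11:17 am, 2:17 pm–2:33 pm, 5:42 pm–5:56 pm.
Union of the two gives the symmetric difference.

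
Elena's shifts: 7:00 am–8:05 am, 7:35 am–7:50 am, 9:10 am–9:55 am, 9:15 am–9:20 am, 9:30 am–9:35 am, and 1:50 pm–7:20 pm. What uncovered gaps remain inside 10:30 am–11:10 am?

10:30 am–11:10 am

The merged coverage is 7:00 am–8:05 am, 9:10 am–9:55 am, 1:50 pm–7:20 pm.
Gaps within 10:30 am–11:10 am: 10:30 am–11:10 am.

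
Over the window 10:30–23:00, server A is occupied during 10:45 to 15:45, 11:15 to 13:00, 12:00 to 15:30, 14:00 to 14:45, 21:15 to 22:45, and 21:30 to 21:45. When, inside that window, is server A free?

10:30–10:45, 15:45–21:15, 22:45–23:00

Covered (merged): 10:45–15:45, 21:15–22:45.
Uncovered inside 10:30–23:00: 10:30–10:45, 15:45–21:15, 22:45–23:00.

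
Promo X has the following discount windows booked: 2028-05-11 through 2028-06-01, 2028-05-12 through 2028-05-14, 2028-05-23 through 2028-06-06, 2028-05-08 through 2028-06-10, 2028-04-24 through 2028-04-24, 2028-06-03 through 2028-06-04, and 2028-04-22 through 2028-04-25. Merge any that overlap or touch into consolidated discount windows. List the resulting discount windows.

Sort by start: 2028-04-22 through 2028-04-25, 2028-04-24 through 2028-04-24, 2028-05-08 through 2028-06-10, 2028-05-11 through 2028-06-01, 2028-05-12 through 2028-05-14, 2028-05-23 through 2028-06-06, 2028-06-03 through 2028-06-04.
2028-04-24 through 2028-04-24 overlaps/touches 2028-04-22 through 2028-04-25 → extend to 2028-04-22 through 2028-04-25.
2028-05-08 through 2028-06-10 is disjoint → start new block.
2028-05-11 through 2028-06-01 overlaps/touches 2028-05-08 through 2028-06-10 → extend to 2028-05-08 through 2028-06-10.
2028-05-12 through 2028-05-14 overlaps/touches 2028-05-08 through 2028-06-10 → extend to 2028-05-08 through 2028-06-10.
2028-05-23 through 2028-06-06 overlaps/touches 2028-05-08 through 2028-06-10 → extend to 2028-05-08 through 2028-06-10.
2028-06-03 through 2028-06-04 overlaps/touches 2028-05-08 through 2028-06-10 → extend to 2028-05-08 through 2028-06-10.

2028-04-22 through 2028-04-25, 2028-05-08 through 2028-06-10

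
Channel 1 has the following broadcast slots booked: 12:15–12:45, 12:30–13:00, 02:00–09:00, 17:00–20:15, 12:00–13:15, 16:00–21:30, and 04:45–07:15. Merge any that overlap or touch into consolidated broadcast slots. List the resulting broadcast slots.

02:00–09:00, 12:00–13:15, 16:00–21:30

Sort by start: 02:00–09:00, 04:45–07:15, 12:00–13:15, 12:15–12:45, 12:30–13:00, 16:00–21:30, 17:00–20:15.
04:45–07:15 overlaps/touches 02:00–09:00 → extend to 02:00–09:00.
12:00–13:15 is disjoint → start new block.
12:15–12:45 overlaps/touches 12:00–13:15 → extend to 12:00–13:15.
12:30–13:00 overlaps/touches 12:00–13:15 → extend to 12:00–13:15.
16:00–21:30 is disjoint → start new block.
17:00–20:15 overlaps/touches 16:00–21:30 → extend to 16:00–21:30.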